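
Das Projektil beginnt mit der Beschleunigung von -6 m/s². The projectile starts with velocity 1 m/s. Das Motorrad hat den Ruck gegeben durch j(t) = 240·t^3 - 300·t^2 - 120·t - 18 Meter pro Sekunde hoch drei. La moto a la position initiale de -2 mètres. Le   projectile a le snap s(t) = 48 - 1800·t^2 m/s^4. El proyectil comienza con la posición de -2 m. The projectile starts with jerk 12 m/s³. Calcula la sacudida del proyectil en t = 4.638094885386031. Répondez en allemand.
Um dies zu lösen, müssen wir 1 Stammfunktion unserer Gleichung für den Snap s(t) = 48 - 1800·t^2 finden. Die Stammfunktion von dem Snap, mit j(0) = 12, ergibt den Ruck: j(t) = -600·t^3 + 48·t + 12. Wir haben den Ruck j(t) = -600·t^3 + 48·t + 12. Durch Einsetzen von t = 4.638094885386031: j(4.638094885386031) = -59629.9787145496.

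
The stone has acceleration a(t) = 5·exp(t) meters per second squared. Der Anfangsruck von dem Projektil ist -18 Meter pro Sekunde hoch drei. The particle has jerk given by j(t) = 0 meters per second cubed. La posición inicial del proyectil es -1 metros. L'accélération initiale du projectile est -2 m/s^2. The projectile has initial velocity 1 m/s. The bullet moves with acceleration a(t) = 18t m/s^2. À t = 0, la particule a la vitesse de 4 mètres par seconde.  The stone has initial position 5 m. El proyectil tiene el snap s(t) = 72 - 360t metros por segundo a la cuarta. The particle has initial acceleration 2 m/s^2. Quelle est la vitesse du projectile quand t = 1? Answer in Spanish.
Partiendo del snap s(t) = 72 - 360·t, tomamos 3 antiderivadas. Integrando el snap y usando la condición inicial j(0) = -18, obtenemos j(t) = -180·t^2 + 72·t - 18. Integrando la sacudida y usando la condición inicial a(0) = -2, obtenemos a(t) = -60·t^3 + 36·t^2 - 18·t - 2. La antiderivada de la aceleración, con v(0) = 1, da la velocidad: v(t) = -15·t^4 + 12·t^3 - 9·t^2 - 2·t + 1. Tenemos la velocidad v(t) = -15·t^4 + 12·t^3 - 9·t^2 - 2·t + 1. Sustituyendo t = 1: v(1) = -13.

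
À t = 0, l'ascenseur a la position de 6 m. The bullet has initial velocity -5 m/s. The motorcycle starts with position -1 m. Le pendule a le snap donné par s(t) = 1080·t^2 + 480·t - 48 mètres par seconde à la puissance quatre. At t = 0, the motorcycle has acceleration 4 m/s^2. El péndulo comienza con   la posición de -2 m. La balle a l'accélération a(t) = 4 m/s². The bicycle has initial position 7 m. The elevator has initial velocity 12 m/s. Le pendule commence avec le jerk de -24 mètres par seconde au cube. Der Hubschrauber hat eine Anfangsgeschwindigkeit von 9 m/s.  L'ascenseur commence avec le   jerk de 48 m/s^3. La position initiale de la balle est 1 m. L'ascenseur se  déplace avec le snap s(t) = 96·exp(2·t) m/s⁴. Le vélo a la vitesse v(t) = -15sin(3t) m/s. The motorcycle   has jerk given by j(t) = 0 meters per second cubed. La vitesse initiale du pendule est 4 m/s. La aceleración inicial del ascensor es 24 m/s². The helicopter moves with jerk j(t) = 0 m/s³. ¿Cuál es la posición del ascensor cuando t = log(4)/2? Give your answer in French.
Nous devons intégrer notre équation du snap s(t) = 96·exp(2·t) 4 fois. La primitive du snap est le jerk. En utilisant j(0) = 48, nous obtenons j(t) = 48·exp(2·t). En intégrant le jerk et en utilisant la condition initiale a(0) = 24, nous obtenons a(t) = 24·exp(2·t). En intégrant l'accélération et en utilisant la condition initiale v(0) = 12, nous obtenons v(t) = 12·exp(2·t). La primitive de la vitesse, avec x(0) = 6, donne la position: x(t) = 6·exp(2·t). Nous avons la position x(t) = 6·exp(2·t). En substituant t = log(4)/2: x(log(4)/2) = 24.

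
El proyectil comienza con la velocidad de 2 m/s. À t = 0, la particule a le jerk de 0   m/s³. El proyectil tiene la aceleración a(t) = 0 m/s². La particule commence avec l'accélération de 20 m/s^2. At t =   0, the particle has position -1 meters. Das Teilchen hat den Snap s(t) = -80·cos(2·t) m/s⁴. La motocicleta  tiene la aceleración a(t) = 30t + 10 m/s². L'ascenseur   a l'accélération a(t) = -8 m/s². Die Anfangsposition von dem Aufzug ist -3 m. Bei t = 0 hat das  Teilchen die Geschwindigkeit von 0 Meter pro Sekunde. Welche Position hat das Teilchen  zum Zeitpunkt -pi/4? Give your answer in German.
Wir müssen das Integral unserer Gleichung für den Snap s(t) = -80·cos(2·t) 4-mal finden. Mit ∫s(t)dt und Anwendung von j(0) = 0, finden wir j(t) = -40·sin(2·t). Das Integral von dem Ruck, mit a(0) = 20, ergibt die Beschleunigung: a(t) = 20·cos(2·t). Mit ∫a(t)dt und Anwendung von v(0) = 0, finden wir v(t) = 10·sin(2·t). Das Integral von der Geschwindigkeit ist die Position. Mit x(0) = -1 erhalten wir x(t) = 4 - 5·cos(2·t). Wir haben die Position x(t) = 4 - 5·cos(2·t). Durch Einsetzen von t = -pi/4: x(-pi/4) = 4.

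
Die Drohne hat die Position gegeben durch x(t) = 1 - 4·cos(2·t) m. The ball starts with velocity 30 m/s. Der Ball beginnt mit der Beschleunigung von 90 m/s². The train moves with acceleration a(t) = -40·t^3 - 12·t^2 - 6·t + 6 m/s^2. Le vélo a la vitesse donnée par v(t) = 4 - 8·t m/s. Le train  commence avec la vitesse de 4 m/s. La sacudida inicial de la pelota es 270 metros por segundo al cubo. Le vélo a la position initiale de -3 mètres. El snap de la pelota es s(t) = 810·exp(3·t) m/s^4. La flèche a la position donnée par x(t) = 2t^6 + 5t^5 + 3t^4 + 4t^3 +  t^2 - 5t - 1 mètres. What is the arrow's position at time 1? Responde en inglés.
We have position x(t) = 2·t^6 + 5·t^5 + 3·t^4 + 4·t^3 + t^2 - 5·t - 1. Substituting t = 1: x(1) = 9.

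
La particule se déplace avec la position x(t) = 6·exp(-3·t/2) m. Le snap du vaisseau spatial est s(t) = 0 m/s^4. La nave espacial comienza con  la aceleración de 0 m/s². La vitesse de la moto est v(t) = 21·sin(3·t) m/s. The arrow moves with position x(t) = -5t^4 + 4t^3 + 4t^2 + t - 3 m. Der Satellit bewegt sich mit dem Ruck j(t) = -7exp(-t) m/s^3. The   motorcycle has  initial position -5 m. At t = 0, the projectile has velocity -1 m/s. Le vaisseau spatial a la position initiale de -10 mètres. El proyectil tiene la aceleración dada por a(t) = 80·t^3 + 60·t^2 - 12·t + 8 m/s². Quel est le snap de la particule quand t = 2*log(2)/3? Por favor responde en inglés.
We must differentiate our position equation x(t) = 6·exp(-3·t/2) 4 times. Differentiating position, we get velocity: v(t) = -9·exp(-3·t/2). The derivative of velocity gives acceleration: a(t) = 27·exp(-3·t/2)/2. Differentiating acceleration, we get jerk: j(t) = -81·exp(-3·t/2)/4. Differentiating jerk, we get snap: s(t) = 243·exp(-3·t/2)/8. Using s(t) = 243·exp(-3·t/2)/8 and substituting t = 2*log(2)/3, we find s = 243/16.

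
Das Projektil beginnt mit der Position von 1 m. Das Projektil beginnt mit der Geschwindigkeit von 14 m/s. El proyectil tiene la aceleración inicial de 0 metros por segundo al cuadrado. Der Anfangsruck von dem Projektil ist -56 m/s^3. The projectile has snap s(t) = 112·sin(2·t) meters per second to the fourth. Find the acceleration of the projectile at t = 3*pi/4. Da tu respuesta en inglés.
Starting from snap s(t) = 112·sin(2·t), we take 2 antiderivatives. The antiderivative of snap, with j(0) = -56, gives jerk: j(t) = -56·cos(2·t). Finding the integral of j(t) and using a(0) = 0: a(t) = -28·sin(2·t). Using a(t) = -28·sin(2·t) and substituting t = 3*pi/4, we find a = 28.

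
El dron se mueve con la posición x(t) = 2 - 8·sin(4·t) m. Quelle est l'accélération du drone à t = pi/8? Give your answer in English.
We must differentiate our position equation x(t) = 2 - 8·sin(4·t) 2 times. Taking d/dt of x(t), we find v(t) = -32·cos(4·t). Differentiating velocity, we get acceleration: a(t) = 128·sin(4·t). We have acceleration a(t) = 128·sin(4·t). Substituting t = pi/8: a(pi/8) = 128.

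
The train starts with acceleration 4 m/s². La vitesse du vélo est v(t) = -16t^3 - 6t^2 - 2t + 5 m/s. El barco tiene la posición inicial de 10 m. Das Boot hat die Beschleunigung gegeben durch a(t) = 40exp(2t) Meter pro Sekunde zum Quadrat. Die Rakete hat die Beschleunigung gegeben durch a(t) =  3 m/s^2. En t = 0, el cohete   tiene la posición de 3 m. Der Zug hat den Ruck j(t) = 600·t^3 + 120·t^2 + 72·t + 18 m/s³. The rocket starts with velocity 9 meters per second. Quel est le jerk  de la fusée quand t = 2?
Pour résoudre ceci, nous devons prendre 1 dérivée de notre équation de l'accélération a(t) = 3. La dérivée de l'accélération donne le jerk: j(t) = 0. En utilisant j(t) = 0 et en substituant t = 2, nous trouvons j = 0.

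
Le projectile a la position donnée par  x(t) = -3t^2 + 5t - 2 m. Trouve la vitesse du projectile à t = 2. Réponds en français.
Pour résoudre ceci, nous devons prendre 1 dérivée de notre équation de la position x(t) = -3·t^2 + 5·t - 2. La dérivée de la position donne la vitesse: v(t) = 5 - 6·t. De l'équation de la vitesse v(t) = 5 - 6·t, nous substituons t = 2 pour obtenir v = -7.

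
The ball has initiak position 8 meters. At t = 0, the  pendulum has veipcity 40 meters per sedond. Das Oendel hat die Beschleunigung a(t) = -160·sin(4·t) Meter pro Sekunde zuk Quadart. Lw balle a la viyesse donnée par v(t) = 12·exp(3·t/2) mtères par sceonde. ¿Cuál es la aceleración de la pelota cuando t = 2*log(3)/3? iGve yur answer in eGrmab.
Ausgehend von der Geschwindigkeit v(t) = 12·exp(3·t/2), nehmen wir 1 Ableitung. Mit d/dt von v(t) finden wir a(t) = 18·exp(3·t/2). Aus der Gleichung für die Beschleunigung a(t) = 18·exp(3·t/2), setzen wir t = 2*log(3)/3 ein und erhalten a = 54.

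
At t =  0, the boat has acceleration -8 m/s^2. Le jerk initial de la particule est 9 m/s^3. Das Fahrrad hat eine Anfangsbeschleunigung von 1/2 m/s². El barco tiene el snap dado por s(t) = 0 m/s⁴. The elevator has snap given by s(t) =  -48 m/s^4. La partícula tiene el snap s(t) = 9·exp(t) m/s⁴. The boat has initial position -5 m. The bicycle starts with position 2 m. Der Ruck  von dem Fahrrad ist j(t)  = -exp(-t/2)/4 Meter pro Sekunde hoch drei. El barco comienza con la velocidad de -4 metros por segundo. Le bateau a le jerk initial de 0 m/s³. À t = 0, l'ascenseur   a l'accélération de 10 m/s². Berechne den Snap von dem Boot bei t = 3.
Mit s(t) = 0 und Einsetzen von t = 3, finden wir s = 0.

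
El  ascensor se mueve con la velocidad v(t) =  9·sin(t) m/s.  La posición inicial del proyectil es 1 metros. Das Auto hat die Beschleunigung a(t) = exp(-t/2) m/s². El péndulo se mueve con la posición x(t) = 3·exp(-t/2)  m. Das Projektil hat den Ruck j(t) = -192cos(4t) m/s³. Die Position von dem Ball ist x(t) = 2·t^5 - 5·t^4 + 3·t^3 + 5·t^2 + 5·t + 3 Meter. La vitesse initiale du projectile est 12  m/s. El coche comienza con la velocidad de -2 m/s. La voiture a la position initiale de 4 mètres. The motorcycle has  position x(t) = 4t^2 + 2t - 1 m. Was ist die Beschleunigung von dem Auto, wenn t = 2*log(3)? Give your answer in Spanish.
De la ecuación de la aceleración a(t) = exp(-t/2), sustituimos t = 2*log(3) para obtener a = 1/3.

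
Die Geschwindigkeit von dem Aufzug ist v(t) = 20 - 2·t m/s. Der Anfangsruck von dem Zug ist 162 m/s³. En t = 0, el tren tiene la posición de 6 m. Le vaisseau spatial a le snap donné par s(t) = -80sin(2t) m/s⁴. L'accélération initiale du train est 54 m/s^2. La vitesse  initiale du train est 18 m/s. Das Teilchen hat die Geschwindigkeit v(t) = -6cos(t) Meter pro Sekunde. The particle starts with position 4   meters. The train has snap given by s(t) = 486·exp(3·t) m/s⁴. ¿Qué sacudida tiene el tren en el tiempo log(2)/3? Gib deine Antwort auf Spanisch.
Para resolver esto, necesitamos tomar 1 antiderivada de nuestra ecuación del snap s(t) = 486·exp(3·t). Tomando ∫s(t)dt y aplicando j(0) = 162, encontramos j(t) = 162·exp(3·t). De la ecuación de la sacudida j(t) = 162·exp(3·t), sustituimos t = log(2)/3 para obtener j = 324.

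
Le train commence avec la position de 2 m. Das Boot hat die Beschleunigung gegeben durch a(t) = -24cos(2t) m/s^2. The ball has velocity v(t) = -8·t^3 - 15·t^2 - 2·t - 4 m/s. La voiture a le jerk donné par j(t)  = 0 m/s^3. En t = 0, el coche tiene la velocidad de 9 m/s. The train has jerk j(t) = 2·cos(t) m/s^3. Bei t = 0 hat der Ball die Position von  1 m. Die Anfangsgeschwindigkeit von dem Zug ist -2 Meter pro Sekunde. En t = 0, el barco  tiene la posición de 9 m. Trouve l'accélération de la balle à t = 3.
Nous devons dériver notre équation de la vitesse v(t) = -8·t^3 - 15·t^2 - 2·t - 4 1 fois. En prenant d/dt de v(t), nous trouvons a(t) = -24·t^2 - 30·t - 2. En utilisant a(t) = -24·t^2 - 30·t - 2 et en substituant t = 3, nous trouvons a = -308.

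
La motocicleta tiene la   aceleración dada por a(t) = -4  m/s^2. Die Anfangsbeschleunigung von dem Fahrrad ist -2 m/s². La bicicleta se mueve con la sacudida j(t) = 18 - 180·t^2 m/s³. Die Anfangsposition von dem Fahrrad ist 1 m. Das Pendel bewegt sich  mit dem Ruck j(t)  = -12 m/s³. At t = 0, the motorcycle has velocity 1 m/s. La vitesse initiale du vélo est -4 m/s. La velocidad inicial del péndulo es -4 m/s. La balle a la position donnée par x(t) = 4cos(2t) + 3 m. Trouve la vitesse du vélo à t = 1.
Nous devons trouver la primitive de notre équation du jerk j(t) = 18 - 180·t^2 2 fois. En intégrant le jerk et en utilisant la condition initiale a(0) = -2, nous obtenons a(t) = -60·t^3 + 18·t - 2. L'intégrale de l'accélération est la vitesse. En utilisant v(0) = -4, nous obtenons v(t) = -15·t^4 + 9·t^2 - 2·t - 4. De l'équation de la vitesse v(t) = -15·t^4 + 9·t^2 - 2·t - 4, nous substituons t = 1 pour obtenir v = -12.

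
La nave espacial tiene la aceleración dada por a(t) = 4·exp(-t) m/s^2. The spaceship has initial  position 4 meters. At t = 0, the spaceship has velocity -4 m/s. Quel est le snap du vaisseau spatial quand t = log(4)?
Pour résoudre ceci, nous devons prendre 2 dérivées de notre équation de l'accélération a(t) = 4·exp(-t). En dérivant l'accélération, nous obtenons le jerk: j(t) = -4·exp(-t). En dérivant le jerk, nous obtenons le snap: s(t) = 4·exp(-t). En utilisant s(t) = 4·exp(-t) et en substituant t = log(4), nous trouvons s = 1.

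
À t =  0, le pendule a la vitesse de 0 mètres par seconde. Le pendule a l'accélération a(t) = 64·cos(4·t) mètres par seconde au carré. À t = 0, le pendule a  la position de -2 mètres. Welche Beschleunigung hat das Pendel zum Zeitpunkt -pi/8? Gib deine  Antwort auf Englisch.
From the given acceleration equation a(t) = 64·cos(4·t), we substitute t = -pi/8 to get a = 0.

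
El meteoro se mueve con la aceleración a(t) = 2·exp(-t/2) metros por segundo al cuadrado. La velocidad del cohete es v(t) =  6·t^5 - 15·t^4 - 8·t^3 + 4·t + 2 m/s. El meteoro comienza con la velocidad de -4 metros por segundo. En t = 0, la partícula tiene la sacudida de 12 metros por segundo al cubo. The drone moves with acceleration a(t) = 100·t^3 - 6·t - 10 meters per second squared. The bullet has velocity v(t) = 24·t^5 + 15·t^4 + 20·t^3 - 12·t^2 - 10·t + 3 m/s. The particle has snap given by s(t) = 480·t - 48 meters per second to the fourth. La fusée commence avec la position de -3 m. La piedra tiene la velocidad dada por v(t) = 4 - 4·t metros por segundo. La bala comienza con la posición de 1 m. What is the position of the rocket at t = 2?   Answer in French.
Nous devons intégrer notre équation de la vitesse v(t) = 6·t^5 - 15·t^4 - 8·t^3 + 4·t + 2 1 fois. En intégrant la vitesse et en utilisant la condition initiale x(0) = -3, nous obtenons x(t) = t^6 - 3·t^5 - 2·t^4 + 2·t^2 + 2·t - 3. De l'équation de la position x(t) = t^6 - 3·t^5 - 2·t^4 + 2·t^2 + 2·t - 3, nous substituons t = 2 pour obtenir x = -55.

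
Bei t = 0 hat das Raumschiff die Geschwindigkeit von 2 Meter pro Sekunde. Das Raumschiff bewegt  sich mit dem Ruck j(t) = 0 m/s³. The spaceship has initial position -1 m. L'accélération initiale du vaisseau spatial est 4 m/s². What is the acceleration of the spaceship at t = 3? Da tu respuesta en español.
Debemos encontrar la antiderivada de nuestra ecuación de la sacudida j(t) = 0 1 vez. La antiderivada de la sacudida, con a(0) = 4, da la aceleración: a(t) = 4. Tenemos la aceleración a(t) = 4. Sustituyendo t = 3: a(3) = 4.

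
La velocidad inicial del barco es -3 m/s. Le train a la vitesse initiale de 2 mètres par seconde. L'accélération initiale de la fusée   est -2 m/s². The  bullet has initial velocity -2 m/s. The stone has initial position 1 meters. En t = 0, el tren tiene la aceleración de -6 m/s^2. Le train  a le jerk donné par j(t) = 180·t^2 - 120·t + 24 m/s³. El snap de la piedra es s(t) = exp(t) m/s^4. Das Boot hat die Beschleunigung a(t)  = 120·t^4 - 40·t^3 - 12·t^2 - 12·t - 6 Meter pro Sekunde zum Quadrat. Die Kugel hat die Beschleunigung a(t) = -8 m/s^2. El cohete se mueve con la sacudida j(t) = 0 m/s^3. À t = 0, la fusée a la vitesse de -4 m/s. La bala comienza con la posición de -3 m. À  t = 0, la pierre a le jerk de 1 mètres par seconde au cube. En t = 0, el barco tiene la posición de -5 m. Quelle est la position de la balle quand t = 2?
En partant de l'accélération a(t) = -8, nous prenons 2 intégrales. En prenant ∫a(t)dt et en appliquant v(0) = -2, nous trouvons v(t) = -8·t - 2. En prenant ∫v(t)dt et en appliquant x(0) = -3, nous trouvons x(t) = -4·t^2 - 2·t - 3. En utilisant x(t) = -4·t^2 - 2·t - 3 et en substituant t = 2, nous trouvons x = -23.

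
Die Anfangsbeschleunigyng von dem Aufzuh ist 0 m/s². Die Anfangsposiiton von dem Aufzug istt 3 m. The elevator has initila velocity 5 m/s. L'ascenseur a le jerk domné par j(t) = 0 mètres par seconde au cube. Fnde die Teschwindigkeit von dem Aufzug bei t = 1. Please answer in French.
Nous devons trouver l'intégrale de notre équation du jerk j(t) = 0 2 fois. La primitive du jerk, avec a(0) = 0, donne l'accélération: a(t) = 0. L'intégrale de l'accélération est la vitesse. En utilisant v(0) = 5, nous obtenons v(t) = 5. Nous avons la vitesse v(t) = 5. En substituant t = 1: v(1) = 5.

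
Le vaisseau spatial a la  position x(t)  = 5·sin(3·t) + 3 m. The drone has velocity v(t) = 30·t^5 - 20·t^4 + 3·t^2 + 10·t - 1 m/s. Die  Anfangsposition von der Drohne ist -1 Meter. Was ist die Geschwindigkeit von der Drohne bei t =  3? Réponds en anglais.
Using v(t) = 30·t^5 - 20·t^4 + 3·t^2 + 10·t - 1 and substituting t = 3, we find v = 5726.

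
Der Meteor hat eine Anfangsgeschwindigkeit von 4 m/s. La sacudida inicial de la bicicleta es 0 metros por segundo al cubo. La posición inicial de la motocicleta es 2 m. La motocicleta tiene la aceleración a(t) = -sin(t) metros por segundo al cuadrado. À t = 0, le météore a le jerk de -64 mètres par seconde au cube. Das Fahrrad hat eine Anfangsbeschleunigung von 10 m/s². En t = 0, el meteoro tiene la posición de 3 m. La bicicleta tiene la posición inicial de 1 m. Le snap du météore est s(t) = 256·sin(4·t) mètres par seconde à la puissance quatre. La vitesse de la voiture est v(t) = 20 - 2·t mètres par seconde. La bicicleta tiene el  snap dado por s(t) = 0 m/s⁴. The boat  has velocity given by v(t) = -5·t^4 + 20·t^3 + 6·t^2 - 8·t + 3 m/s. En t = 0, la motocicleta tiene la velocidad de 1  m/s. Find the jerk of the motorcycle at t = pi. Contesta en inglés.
To solve this, we need to take 1 derivative of our acceleration equation a(t) = -sin(t). Taking d/dt of a(t), we find j(t) = -cos(t). From the given jerk equation j(t) = -cos(t), we substitute t = pi to get j = 1.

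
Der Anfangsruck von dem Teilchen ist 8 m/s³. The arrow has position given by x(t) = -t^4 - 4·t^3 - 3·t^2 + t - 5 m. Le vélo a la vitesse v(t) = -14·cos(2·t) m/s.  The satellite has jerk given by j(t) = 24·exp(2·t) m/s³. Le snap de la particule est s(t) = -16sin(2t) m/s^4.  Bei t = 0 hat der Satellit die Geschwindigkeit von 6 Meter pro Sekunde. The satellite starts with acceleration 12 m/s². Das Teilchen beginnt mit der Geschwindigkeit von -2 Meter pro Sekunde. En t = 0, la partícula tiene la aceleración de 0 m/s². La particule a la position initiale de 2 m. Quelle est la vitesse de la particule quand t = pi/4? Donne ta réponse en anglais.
We must find the antiderivative of our snap equation s(t) = -16·sin(2·t) 3 times. The antiderivative of snap, with j(0) = 8, gives jerk: j(t) = 8·cos(2·t). Taking ∫j(t)dt and applying a(0) = 0, we find a(t) = 4·sin(2·t). The antiderivative of acceleration is velocity. Using v(0) = -2, we get v(t) = -2·cos(2·t). We have velocity v(t) = -2·cos(2·t). Substituting t = pi/4: v(pi/4) = 0.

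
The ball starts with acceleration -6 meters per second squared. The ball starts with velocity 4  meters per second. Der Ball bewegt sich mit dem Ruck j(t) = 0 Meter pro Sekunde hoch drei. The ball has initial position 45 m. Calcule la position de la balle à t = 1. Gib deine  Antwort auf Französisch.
Nous devons trouver l'intégrale de notre équation du jerk j(t) = 0 3 fois. En prenant ∫j(t)dt et en appliquant a(0) = -6, nous trouvons a(t) = -6. En prenant ∫a(t)dt et en appliquant v(0) = 4, nous trouvons v(t) = 4 - 6·t. La primitive de la vitesse est la position. En utilisant x(0) = 45, nous obtenons x(t) = -3·t^2 + 4·t + 45. En utilisant x(t) = -3·t^2 + 4·t + 45 et en substituant t = 1, nous trouvons x = 46.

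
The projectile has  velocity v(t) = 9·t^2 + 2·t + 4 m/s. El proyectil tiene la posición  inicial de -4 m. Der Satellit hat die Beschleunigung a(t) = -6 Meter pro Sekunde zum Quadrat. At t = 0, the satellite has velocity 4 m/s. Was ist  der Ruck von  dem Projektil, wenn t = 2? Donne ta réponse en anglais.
Starting from velocity v(t) = 9·t^2 + 2·t + 4, we take 2 derivatives. Differentiating velocity, we get acceleration: a(t) = 18·t + 2. Differentiating acceleration, we get jerk: j(t) = 18. Using j(t) = 18 and substituting t = 2, we find j = 18.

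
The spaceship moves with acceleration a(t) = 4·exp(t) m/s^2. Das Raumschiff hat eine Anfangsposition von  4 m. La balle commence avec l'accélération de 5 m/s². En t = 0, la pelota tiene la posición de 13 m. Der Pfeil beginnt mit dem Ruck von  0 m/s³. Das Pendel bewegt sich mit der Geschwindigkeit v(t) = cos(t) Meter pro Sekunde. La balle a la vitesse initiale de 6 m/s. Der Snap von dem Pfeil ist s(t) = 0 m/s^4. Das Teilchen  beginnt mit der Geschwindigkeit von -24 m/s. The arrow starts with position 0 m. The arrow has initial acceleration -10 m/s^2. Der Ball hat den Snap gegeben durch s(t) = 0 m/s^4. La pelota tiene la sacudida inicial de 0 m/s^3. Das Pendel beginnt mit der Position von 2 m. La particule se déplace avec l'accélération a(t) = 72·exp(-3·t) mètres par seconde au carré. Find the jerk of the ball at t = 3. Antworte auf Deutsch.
Ausgehend von dem Snap s(t) = 0, nehmen wir 1 Integral. Die Stammfunktion von dem Snap ist der Ruck. Mit j(0) = 0 erhalten wir j(t) = 0. Mit j(t) = 0 und Einsetzen von t = 3, finden wir j = 0.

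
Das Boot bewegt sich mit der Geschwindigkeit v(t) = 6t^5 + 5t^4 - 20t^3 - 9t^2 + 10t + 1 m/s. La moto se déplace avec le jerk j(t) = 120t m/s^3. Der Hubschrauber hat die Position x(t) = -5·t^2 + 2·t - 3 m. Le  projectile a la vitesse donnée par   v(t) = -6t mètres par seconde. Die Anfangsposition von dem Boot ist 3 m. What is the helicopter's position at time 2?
We have position x(t) = -5·t^2 + 2·t - 3. Substituting t = 2: x(2) = -19.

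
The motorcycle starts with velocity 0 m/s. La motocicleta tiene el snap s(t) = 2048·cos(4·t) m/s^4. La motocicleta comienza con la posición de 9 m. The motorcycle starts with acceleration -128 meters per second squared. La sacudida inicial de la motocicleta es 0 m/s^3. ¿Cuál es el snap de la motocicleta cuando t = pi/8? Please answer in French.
De l'équation du snap s(t) = 2048·cos(4·t), nous substituons t = pi/8 pour obtenir s = 0.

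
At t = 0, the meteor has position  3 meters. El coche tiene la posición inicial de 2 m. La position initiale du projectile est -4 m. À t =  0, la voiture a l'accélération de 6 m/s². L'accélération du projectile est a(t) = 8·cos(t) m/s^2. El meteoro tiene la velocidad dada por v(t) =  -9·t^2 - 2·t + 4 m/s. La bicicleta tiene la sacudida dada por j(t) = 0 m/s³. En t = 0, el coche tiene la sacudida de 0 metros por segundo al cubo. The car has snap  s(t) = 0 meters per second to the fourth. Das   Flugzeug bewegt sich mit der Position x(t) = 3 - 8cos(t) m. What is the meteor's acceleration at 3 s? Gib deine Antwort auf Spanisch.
Para resolver esto, necesitamos tomar 1 derivada de nuestra ecuación de la velocidad v(t) = -9·t^2 - 2·t + 4. Derivando la velocidad, obtenemos la aceleración: a(t) = -18·t - 2. Usando a(t) = -18·t - 2 y sustituyendo t = 3, encontramos a = -56.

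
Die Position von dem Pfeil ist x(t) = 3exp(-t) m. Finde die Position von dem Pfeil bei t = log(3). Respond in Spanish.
Tenemos la posición x(t) = 3·exp(-t). Sustituyendo t = log(3): x(log(3)) = 1.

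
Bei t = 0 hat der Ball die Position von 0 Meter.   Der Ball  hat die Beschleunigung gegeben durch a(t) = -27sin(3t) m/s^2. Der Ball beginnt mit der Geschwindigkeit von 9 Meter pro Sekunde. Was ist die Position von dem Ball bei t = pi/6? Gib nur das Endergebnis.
Die Position bei t = pi/6 ist x = 3.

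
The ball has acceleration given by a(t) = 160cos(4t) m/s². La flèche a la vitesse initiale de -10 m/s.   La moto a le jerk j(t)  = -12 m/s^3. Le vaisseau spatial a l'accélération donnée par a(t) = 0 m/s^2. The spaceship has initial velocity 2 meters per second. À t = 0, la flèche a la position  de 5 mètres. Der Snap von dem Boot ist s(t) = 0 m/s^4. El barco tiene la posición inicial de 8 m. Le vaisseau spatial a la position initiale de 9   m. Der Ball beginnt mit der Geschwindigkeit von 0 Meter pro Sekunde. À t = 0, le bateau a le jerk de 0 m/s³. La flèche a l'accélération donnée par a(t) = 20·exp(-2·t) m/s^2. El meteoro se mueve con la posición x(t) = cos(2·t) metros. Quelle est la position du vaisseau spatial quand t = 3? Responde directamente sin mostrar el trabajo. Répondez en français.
À t = 3, x = 15.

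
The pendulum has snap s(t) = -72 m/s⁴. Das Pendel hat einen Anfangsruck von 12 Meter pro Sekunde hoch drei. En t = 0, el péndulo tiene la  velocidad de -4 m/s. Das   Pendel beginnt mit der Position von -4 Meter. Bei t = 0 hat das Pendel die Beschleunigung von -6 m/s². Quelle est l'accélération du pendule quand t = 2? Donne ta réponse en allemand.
Wir müssen unsere Gleichung für den Snap s(t) = -72 2-mal integrieren. Das Integral von dem Snap, mit j(0) = 12, ergibt den Ruck: j(t) = 12 - 72·t. Durch Integration von dem Ruck und Verwendung der Anfangsbedingung a(0) = -6, erhalten wir a(t) = -36·t^2 + 12·t - 6. Aus der Gleichung für die Beschleunigung a(t) = -36·t^2 + 12·t - 6, setzen wir t = 2 ein und erhalten a = -126.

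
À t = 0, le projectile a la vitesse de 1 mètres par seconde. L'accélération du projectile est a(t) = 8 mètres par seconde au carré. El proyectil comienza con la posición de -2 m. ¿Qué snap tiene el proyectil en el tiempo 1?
Debemos derivar nuestra ecuación de la aceleración a(t) = 8 2 veces. La derivada de la aceleración da la sacudida: j(t) = 0. Derivando la sacudida, obtenemos el snap: s(t) = 0. De la ecuación del snap s(t) = 0, sustituimos t = 1 para obtener s = 0.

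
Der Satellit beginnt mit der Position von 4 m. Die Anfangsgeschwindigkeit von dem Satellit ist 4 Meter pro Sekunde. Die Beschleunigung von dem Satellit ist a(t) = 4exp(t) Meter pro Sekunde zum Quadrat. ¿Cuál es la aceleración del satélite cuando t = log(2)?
Usando a(t) = 4·exp(t) y sustituyendo t = log(2), encontramos a = 8.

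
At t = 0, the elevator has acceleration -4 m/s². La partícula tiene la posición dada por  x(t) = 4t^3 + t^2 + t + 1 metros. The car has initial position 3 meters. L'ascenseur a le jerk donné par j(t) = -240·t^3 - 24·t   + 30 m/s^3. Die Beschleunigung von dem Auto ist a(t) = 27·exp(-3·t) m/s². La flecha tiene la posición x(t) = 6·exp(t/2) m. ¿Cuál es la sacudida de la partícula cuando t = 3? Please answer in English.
We must differentiate our position equation x(t) = 4·t^3 + t^2 + t + 1 3 times. The derivative of position gives velocity: v(t) = 12·t^2 + 2·t + 1. Differentiating velocity, we get acceleration: a(t) = 24·t + 2. The derivative of acceleration gives jerk: j(t) = 24. We have jerk j(t) = 24. Substituting t = 3: j(3) = 24.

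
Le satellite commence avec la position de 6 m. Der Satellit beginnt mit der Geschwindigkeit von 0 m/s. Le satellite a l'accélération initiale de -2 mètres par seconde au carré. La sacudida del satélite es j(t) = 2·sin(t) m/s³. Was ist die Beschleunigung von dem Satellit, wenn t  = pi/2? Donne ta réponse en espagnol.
Necesitamos integrar nuestra ecuación de la sacudida j(t) = 2·sin(t) 1 vez. Integrando la sacudida y usando la condición inicial a(0) = -2, obtenemos a(t) = -2·cos(t). De la ecuación de la aceleración a(t) = -2·cos(t), sustituimos t = pi/2 para obtener a = 0.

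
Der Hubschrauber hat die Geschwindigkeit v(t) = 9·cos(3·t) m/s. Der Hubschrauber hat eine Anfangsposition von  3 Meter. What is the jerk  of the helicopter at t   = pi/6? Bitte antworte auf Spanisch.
Para resolver esto, necesitamos tomar 2 derivadas de nuestra ecuación de la velocidad v(t) = 9·cos(3·t). Tomando d/dt de v(t), encontramos a(t) = -27·sin(3·t). Derivando la aceleración, obtenemos la sacudida: j(t) = -81·cos(3·t). Usando j(t) = -81·cos(3·t) y sustituyendo t = pi/6, encontramos j = 0.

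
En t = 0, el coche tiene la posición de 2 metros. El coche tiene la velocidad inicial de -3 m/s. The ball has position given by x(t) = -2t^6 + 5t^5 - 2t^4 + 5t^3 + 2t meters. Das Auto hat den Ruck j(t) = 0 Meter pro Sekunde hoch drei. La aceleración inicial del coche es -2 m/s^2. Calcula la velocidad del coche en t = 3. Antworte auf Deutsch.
Wir müssen unsere Gleichung für den Ruck j(t) = 0 2-mal integrieren. Durch Integration von dem Ruck und Verwendung der Anfangsbedingung a(0) = -2, erhalten wir a(t) = -2. Durch Integration von der Beschleunigung und Verwendung der Anfangsbedingung v(0) = -3, erhalten wir v(t) = -2·t - 3. Mit v(t) = -2·t - 3 und Einsetzen von t = 3, finden wir v = -9.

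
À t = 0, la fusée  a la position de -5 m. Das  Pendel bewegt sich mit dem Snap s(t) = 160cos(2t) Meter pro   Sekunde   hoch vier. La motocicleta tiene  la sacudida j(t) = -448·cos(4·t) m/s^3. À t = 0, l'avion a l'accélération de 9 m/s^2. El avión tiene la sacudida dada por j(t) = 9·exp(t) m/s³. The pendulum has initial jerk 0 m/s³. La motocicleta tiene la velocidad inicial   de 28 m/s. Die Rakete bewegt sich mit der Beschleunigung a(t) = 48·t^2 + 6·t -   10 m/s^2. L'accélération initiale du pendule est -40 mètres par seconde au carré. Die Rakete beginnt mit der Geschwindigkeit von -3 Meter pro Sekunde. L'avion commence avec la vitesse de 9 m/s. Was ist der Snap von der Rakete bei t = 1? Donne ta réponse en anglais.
To solve this, we need to take 2 derivatives of our acceleration equation a(t) = 48·t^2 + 6·t - 10. The derivative of acceleration gives jerk: j(t) = 96·t + 6. Differentiating jerk, we get snap: s(t) = 96. Using s(t) = 96 and substituting t = 1, we find s = 96.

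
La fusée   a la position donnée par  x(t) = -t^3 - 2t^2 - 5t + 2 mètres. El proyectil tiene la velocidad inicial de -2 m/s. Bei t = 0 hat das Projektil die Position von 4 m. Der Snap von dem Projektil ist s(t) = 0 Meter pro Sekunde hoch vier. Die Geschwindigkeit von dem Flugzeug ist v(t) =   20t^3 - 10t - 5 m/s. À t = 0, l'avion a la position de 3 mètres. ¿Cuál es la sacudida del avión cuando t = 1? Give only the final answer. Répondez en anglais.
j(1) = 120.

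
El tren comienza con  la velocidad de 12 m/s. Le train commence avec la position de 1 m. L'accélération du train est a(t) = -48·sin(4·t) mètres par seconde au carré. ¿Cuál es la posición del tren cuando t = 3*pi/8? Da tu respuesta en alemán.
Ausgehend von der Beschleunigung a(t) = -48·sin(4·t), nehmen wir 2 Integrale. Durch Integration von der Beschleunigung und Verwendung der Anfangsbedingung v(0) = 12, erhalten wir v(t) = 12·cos(4·t). Das Integral von der Geschwindigkeit, mit x(0) = 1, ergibt die Position: x(t) = 3·sin(4·t) + 1. Aus der Gleichung für die Position x(t) = 3·sin(4·t) + 1, setzen wir t = 3*pi/8 ein und erhalten x = -2.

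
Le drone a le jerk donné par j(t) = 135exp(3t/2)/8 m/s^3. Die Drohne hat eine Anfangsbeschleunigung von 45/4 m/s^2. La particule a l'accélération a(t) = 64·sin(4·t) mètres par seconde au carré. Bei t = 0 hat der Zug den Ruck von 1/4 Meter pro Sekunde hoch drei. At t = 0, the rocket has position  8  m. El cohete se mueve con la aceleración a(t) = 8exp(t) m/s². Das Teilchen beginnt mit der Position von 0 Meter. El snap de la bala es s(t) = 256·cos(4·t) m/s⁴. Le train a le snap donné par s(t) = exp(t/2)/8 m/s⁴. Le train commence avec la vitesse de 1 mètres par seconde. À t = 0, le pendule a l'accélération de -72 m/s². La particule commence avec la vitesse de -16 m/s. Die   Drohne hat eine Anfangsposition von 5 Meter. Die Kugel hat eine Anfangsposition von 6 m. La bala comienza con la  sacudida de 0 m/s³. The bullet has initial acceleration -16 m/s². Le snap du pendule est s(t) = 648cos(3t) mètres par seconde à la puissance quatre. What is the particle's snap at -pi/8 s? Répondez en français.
Nous devons dériver notre équation de l'accélération a(t) = 64·sin(4·t) 2 fois. La dérivée de l'accélération donne le jerk: j(t) = 256·cos(4·t). En dérivant le jerk, nous obtenons le snap: s(t) = -1024·sin(4·t). De l'équation du snap s(t) = -1024·sin(4·t), nous substituons t = -pi/8 pour obtenir s = 1024.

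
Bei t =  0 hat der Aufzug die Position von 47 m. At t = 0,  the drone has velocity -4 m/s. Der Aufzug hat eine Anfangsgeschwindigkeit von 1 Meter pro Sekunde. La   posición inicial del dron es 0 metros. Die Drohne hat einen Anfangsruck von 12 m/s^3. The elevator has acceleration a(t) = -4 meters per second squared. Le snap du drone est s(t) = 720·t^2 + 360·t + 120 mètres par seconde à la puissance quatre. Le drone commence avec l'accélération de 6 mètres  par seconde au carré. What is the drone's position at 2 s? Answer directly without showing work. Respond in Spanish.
En t = 2, x = 324.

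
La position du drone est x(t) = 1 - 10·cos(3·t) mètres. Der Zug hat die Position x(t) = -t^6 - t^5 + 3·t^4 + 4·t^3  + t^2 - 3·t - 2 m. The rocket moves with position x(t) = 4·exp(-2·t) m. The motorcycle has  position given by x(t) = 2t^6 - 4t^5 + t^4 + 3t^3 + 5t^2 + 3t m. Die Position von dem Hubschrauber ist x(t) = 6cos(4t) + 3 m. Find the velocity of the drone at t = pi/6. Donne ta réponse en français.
Nous devons dériver notre équation de la position x(t) = 1 - 10·cos(3·t) 1 fois. En prenant d/dt de x(t), nous trouvons v(t) = 30·sin(3·t). De l'équation de la vitesse v(t) = 30·sin(3·t), nous substituons t = pi/6 pour obtenir v = 30.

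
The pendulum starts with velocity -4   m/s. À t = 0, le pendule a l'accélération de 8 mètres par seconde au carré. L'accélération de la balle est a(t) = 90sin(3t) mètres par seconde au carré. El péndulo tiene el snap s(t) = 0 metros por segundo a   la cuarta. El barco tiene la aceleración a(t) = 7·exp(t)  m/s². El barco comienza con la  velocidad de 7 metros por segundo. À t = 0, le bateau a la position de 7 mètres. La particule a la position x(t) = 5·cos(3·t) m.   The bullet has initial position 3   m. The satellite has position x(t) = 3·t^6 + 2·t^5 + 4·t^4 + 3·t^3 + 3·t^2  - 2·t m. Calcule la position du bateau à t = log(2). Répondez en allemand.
Um dies zu lösen, müssen wir 2 Stammfunktionen unserer Gleichung für die Beschleunigung a(t) = 7·exp(t) finden. Mit ∫a(t)dt und Anwendung von v(0) = 7, finden wir v(t) = 7·exp(t). Durch Integration von der Geschwindigkeit und Verwendung der Anfangsbedingung x(0) = 7, erhalten wir x(t) = 7·exp(t). Aus der Gleichung für die Position x(t) = 7·exp(t), setzen wir t = log(2) ein und erhalten x = 14.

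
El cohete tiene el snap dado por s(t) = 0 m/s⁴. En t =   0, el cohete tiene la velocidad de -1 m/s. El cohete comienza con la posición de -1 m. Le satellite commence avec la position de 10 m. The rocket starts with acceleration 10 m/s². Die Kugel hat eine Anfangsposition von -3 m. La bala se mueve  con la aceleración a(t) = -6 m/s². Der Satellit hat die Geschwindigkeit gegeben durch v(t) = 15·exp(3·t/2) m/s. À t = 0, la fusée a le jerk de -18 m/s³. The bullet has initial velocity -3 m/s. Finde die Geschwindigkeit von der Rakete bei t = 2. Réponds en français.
Nous devons intégrer notre équation du snap s(t) = 0 3 fois. La primitive du snap est le jerk. En utilisant j(0) = -18, nous obtenons j(t) = -18. L'intégrale du jerk, avec a(0) = 10, donne l'accélération: a(t) = 10 - 18·t. La primitive de l'accélération est la vitesse. En utilisant v(0) = -1, nous obtenons v(t) = -9·t^2 + 10·t - 1. En utilisant v(t) = -9·t^2 + 10·t - 1 et en substituant t = 2, nous trouvons v = -17.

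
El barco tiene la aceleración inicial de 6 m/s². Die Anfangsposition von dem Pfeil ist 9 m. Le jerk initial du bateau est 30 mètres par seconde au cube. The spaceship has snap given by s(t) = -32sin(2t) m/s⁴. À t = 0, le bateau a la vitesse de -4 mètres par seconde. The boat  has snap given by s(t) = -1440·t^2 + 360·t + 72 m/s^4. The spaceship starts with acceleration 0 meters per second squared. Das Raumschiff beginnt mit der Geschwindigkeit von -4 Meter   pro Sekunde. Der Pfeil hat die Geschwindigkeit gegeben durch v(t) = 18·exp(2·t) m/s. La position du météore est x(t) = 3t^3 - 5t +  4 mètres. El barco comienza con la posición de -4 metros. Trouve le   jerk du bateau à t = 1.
Pour résoudre ceci, nous devons prendre 1 primitive de notre équation du snap s(t) = -1440·t^2 + 360·t + 72. La primitive du snap, avec j(0) = 30, donne le jerk: j(t) = -480·t^3 + 180·t^2 + 72·t + 30. En utilisant j(t) = -480·t^3 + 180·t^2 + 72·t + 30 et en substituant t = 1, nous trouvons j = -198.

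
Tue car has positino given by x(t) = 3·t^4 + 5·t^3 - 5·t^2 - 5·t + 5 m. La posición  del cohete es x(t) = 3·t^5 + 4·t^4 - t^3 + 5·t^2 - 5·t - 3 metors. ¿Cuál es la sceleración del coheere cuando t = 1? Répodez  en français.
Pour résoudre ceci, nous devons prendre 2 dérivées de notre équation de la position x(t) = 3·t^5 + 4·t^4 - t^3 + 5·t^2 - 5·t - 3. En prenant d/dt de x(t), nous trouvons v(t) = 15·t^4 + 16·t^3 - 3·t^2 + 10·t - 5. En dérivant la vitesse, nous obtenons l'accélération: a(t) = 60·t^3 + 48·t^2 - 6·t + 10. En utilisant a(t) = 60·t^3 + 48·t^2 - 6·t + 10 et en substituant t = 1, nous trouvons a = 112.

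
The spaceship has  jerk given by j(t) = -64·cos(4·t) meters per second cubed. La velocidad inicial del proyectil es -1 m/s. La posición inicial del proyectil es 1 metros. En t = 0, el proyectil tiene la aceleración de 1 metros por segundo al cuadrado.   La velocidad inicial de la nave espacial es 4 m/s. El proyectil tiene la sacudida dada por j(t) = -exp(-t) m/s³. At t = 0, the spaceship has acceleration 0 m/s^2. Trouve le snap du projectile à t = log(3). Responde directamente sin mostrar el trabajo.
La réponse est 1/3.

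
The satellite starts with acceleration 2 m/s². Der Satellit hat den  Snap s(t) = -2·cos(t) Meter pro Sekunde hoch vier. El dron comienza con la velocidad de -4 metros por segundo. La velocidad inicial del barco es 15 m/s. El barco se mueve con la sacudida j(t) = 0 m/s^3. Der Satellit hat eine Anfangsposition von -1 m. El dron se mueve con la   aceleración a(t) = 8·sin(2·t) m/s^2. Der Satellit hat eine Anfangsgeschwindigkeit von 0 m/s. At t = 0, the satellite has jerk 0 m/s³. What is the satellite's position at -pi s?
We must find the antiderivative of our snap equation s(t) = -2·cos(t) 4 times. Finding the integral of s(t) and using j(0) = 0: j(t) = -2·sin(t). The integral of jerk, with a(0) = 2, gives acceleration: a(t) = 2·cos(t). The antiderivative of acceleration, with v(0) = 0, gives velocity: v(t) = 2·sin(t). Finding the antiderivative of v(t) and using x(0) = -1: x(t) = 1 - 2·cos(t). We have position x(t) = 1 - 2·cos(t). Substituting t = -pi: x(-pi) = 3.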